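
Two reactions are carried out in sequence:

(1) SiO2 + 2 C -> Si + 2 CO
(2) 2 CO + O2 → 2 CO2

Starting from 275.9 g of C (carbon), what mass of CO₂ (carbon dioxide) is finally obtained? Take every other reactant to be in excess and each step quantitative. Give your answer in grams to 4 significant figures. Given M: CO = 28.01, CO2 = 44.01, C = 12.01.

1011 g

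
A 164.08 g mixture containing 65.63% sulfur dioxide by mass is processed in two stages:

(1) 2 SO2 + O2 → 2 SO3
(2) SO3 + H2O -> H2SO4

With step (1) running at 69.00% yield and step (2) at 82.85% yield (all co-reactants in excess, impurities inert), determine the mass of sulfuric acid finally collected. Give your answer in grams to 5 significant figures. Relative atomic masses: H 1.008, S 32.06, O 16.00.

Pure SO2 = 164.08 × 0.6563 = 107.686 g.
M(SO2) = 32.06 + 2(16.00) = 64.06 g/mol.
M(H2SO4) = 2(1.008) + 32.06 + 4(16.00) = 98.076 g/mol.
n(SO2) = 107.686 / 64.06 = 1.68101 mol.
Step 1 (SO2:SO3 = 2:2): theoretical n(SO3) = 1.68101 mol; at 69.00% yield, n(SO3) = 1.15990 mol.
Step 2 (SO3:H2SO4 = 1:1): theoretical n(H2SO4) = 1.15990 mol, so theoretical mass = 1.15990 × 98.076 = 113.758 g.
At 82.85% yield, actual mass of H2SO4 = 113.758 × 0.8285 = 94.2487 g.

94.249 g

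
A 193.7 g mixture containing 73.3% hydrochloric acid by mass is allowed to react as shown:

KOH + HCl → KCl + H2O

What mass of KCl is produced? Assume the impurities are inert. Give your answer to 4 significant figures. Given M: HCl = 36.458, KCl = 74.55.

290.3 g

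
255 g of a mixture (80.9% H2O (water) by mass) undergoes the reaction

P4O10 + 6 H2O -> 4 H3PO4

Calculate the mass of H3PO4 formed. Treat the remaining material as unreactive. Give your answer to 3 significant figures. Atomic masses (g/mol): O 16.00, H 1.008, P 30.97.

748 g

Mass of pure H2O = 255 g × 0.809 = 206.3 g.
M(H2O) = 2(1.008) + 16.00 = 18.016 g/mol.
M(H3PO4) = 3(1.008) + 30.97 + 4(16.00) = 97.994 g/mol.
n(H2O) = 206.3 g / 18.016 g/mol = 11.45 mol.
From the equation the H2O:H3PO4 mole ratio is 6:4, so n(H3PO4) = 11.45 × 4/6 = 7.634 mol.
Mass of H3PO4 = 7.634 mol × 97.994 g/mol = 748.1 g.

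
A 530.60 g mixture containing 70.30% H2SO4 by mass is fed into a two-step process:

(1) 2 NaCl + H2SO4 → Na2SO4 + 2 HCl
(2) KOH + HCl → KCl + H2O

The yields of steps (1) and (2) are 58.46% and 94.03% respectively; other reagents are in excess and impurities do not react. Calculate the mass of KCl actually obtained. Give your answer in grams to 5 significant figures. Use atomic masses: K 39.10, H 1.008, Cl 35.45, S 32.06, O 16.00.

Pure H2SO4 = 530.60 × 0.7030 = 373.012 g.
M(H2SO4) = 2(1.008) + 32.06 + 4(16.00) = 98.076 g/mol.
M(KCl) = 39.10 + 35.45 = 74.55 g/mol.
n(H2SO4) = 373.012 / 98.076 = 3.80329 mol.
Step 1 (H2SO4:HCl = 1:2): theoretical n(HCl) = 7.60659 mol; at 58.46% yield, n(HCl) = 4.44681 mol.
Step 2 (HCl:KCl = 1:1): theoretical n(KCl) = 4.44681 mol, so theoretical mass = 4.44681 × 74.55 = 331.510 g.
At 94.03% yield, actual mass of KCl = 331.510 × 0.9403 = 311.719 g.

311.72 g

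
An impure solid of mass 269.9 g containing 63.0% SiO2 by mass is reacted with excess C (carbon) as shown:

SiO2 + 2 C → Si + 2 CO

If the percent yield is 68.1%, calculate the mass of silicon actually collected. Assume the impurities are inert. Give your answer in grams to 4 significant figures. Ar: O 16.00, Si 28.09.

54.13 g

Pure SiO2 available = 269.9 g × 0.630 = 170.04 g.
M(SiO2) = 28.09 + 2(16.00) = 60.09 g/mol.
M(Si) = 28.09 g/mol.
n(SiO2) = 170.04 g / 60.09 g/mol = 2.8297 mol.
From the equation the SiO2:Si mole ratio is 1:1, so n(Si) = 2.8297 × 1/1 = 2.8297 mol.
Mass of Si = 2.8297 mol × 28.09 g/mol = 79.486 g.
Actual mass collected = 79.486 g × 0.681 = 54.130 g.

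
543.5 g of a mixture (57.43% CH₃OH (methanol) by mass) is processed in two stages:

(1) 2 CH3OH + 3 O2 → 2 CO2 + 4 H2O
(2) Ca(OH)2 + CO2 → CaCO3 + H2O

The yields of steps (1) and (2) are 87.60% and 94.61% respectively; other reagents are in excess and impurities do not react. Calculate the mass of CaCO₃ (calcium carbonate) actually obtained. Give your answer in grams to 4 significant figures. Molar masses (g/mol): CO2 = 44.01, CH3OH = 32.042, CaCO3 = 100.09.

808.1 g

Pure CH3OH = 543.5 × 0.5743 = 312.13 g.
n(CH3OH) = 312.13 / 32.042 = 9.7413 mol.
Step 1 (CH3OH:CO2 = 2:2): theoretical n(CO2) = 9.7413 mol; at 87.60% yield, n(CO2) = 8.5334 mol.
Step 2 (CO2:CaCO3 = 1:1): theoretical n(CaCO3) = 8.5334 mol, so theoretical mass = 8.5334 × 100.09 = 854.11 g.
At 94.61% yield, actual mass of CaCO3 = 854.11 × 0.9461 = 808.07 g.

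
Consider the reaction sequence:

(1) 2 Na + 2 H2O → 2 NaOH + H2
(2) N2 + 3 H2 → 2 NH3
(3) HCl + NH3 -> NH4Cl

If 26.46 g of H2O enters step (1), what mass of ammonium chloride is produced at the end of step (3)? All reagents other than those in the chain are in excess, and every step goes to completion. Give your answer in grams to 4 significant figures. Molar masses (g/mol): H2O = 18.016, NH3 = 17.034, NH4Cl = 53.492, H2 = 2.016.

n(H2O) = 26.46 / 18.016 = 1.4687 mol.
Reaction (1): H2O→H2 ratio 2:1 ⇒ n(H2) = 0.73435 mol.
Reaction (2): H2→NH3 ratio 3:2 ⇒ n(NH3) = 0.48956 mol.
Reaction (3): NH3→NH4Cl ratio 1:1 ⇒ n(NH4Cl) = 0.48956 mol.
Mass of NH4Cl = 0.48956 × 53.492 = 26.188 g.

26.19 g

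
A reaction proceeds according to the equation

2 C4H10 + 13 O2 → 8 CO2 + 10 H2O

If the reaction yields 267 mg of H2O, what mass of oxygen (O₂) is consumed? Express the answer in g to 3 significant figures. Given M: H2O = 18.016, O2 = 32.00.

Convert: 267 mg = 0.2670 g.
n(H2O) = 0.2670 g / 18.016 g/mol = 0.01482 mol.
From the equation the H2O:O2 mole ratio is 10:13, so n(O2) = 0.01482 × 13/10 = 0.01927 mol.
Mass of O2 = 0.01927 mol × 32.00 g/mol = 0.6165 g.

0.617 g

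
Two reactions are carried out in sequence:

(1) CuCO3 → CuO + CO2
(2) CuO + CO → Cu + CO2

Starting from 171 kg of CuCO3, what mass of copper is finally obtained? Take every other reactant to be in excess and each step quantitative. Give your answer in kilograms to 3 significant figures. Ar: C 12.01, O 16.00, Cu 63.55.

M(CuCO3) = 63.55 + 12.01 + 3(16.00) = 123.56 g/mol.
M(Cu) = 63.55 g/mol.
171 kg = 171000 g.
n(CuCO3) = 171000 / 123.56 = 1384 mol.
Step 1 gives a 1:1 ratio of CuCO3 to CuO, so n(CuO) = 1384 mol.
In step 2 the CuO:Cu ratio is 1:1, so n(Cu) = 1384 mol.
Mass of Cu = 1384 × 63.55 = 87950 g = 87.9 kg.

87.9 kg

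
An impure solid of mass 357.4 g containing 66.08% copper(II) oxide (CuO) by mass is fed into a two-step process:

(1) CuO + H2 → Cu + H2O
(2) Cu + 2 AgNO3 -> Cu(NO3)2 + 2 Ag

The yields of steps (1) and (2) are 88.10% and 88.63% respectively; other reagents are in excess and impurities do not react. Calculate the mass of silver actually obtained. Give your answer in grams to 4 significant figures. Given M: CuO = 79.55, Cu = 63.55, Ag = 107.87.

500.1 g

Pure CuO = 357.4 × 0.6608 = 236.17 g.
n(CuO) = 236.17 / 79.55 = 2.9688 mol.
Step 1 (CuO:Cu = 1:1): theoretical n(Cu) = 2.9688 mol; at 88.10% yield, n(Cu) = 2.6155 mol.
Step 2 (Cu:Ag = 1:2): theoretical n(Ag) = 5.2311 mol, so theoretical mass = 5.2311 × 107.87 = 564.28 g.
At 88.63% yield, actual mass of Ag = 564.28 × 0.8863 = 500.12 g.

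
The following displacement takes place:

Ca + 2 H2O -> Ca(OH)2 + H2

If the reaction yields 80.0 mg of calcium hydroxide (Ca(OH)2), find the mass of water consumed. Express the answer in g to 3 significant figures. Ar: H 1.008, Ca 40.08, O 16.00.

M(Ca(OH)2) = 40.08 + 2(16.00) + 2(1.008) = 74.096 g/mol.
M(H2O) = 2(1.008) + 16.00 = 18.016 g/mol.
Convert: 80.0 mg = 0.08000 g.
n(Ca(OH)2) = 0.08000 g / 74.096 g/mol = 0.001080 mol.
From the equation the Ca(OH)2:H2O mole ratio is 1:2, so n(H2O) = 0.001080 × 2/1 = 0.002159 mol.
Mass of H2O = 0.002159 mol × 18.016 g/mol = 0.03890 g.

0.0389 g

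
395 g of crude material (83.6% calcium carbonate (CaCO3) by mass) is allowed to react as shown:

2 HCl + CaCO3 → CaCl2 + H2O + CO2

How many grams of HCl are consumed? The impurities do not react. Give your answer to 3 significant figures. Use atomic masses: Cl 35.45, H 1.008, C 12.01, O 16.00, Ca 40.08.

241 g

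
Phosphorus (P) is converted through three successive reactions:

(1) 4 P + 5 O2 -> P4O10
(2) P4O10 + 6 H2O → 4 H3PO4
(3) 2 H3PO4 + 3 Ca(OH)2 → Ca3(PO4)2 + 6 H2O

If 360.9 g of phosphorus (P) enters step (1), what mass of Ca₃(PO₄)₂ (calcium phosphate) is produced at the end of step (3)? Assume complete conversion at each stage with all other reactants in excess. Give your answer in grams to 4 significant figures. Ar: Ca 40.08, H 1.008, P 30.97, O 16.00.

1807 g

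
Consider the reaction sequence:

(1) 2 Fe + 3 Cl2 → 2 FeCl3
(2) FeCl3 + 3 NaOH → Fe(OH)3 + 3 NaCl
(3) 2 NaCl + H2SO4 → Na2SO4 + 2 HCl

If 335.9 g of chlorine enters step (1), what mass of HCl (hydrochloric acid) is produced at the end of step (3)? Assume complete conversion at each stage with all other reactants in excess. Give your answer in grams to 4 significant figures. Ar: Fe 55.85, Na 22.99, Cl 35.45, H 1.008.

345.5 g

M(Cl2) = 2(35.45) = 70.90 g/mol.
M(HCl) = 1.008 + 35.45 = 36.458 g/mol.
n(Cl2) = 335.9 / 70.90 = 4.7377 mol.
Reaction (1): Cl2→FeCl3 ratio 3:2 ⇒ n(FeCl3) = 3.1584 mol.
Reaction (2): FeCl3→NaCl ratio 1:3 ⇒ n(NaCl) = 9.4753 mol.
Reaction (3): NaCl→HCl ratio 2:2 ⇒ n(HCl) = 9.4753 mol.
Mass of HCl = 9.4753 × 36.458 = 345.45 g.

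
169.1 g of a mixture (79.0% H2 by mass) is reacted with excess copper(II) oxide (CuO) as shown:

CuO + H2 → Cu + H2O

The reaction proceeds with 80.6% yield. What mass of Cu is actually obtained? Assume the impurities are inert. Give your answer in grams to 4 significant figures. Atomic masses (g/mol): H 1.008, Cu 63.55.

Pure H2 available = 169.1 g × 0.790 = 133.59 g.
M(H2) = 2(1.008) = 2.016 g/mol.
M(Cu) = 63.55 g/mol.
n(H2) = 133.59 g / 2.016 g/mol = 66.264 mol.
From the equation the H2:Cu mole ratio is 1:1, so n(Cu) = 66.264 × 1/1 = 66.264 mol.
Mass of Cu = 66.264 mol × 63.55 g/mol = 4211.1 g.
Actual mass collected = 4211.1 g × 0.806 = 3394.1 g.

3394 g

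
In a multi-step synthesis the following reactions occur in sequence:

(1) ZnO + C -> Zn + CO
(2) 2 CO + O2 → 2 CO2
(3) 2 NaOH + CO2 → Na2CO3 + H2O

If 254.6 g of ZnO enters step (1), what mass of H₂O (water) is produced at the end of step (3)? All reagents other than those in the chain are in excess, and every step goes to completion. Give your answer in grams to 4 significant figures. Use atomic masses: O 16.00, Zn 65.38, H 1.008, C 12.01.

M(ZnO) = 65.38 + 16.00 = 81.38 g/mol.
M(H2O) = 2(1.008) + 16.00 = 18.016 g/mol.
n(ZnO) = 254.6 / 81.38 = 3.1285 mol.
Reaction (1): ZnO→CO ratio 1:1 ⇒ n(CO) = 3.1285 mol.
Reaction (2): CO→CO2 ratio 2:2 ⇒ n(CO2) = 3.1285 mol.
Reaction (3): CO2→H2O ratio 1:1 ⇒ n(H2O) = 3.1285 mol.
Mass of H2O = 3.1285 × 18.016 = 56.364 g.

56.36 g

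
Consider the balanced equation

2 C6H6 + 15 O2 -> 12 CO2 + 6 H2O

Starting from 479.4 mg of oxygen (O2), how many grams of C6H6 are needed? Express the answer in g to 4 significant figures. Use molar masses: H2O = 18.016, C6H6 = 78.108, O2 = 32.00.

Convert: 479.4 mg = 0.47940 g.
n(O2) = 0.47940 g / 32.00 g/mol = 0.014981 mol.
From the equation the O2:C6H6 mole ratio is 15:2, so n(C6H6) = 0.014981 × 2/15 = 0.0019975 mol.
Mass of C6H6 = 0.0019975 mol × 78.108 g/mol = 0.15602 g.

0.1560 g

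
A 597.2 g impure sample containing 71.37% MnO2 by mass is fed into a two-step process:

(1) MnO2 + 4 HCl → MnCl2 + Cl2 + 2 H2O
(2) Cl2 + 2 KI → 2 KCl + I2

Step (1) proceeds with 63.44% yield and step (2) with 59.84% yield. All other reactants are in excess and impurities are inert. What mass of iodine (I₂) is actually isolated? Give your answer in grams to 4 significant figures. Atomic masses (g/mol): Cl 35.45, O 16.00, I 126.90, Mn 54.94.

Pure MnO2 = 597.2 × 0.7137 = 426.22 g.
M(MnO2) = 54.94 + 2(16.00) = 86.94 g/mol.
M(I2) = 2(126.90) = 253.80 g/mol.
n(MnO2) = 426.22 / 86.94 = 4.9025 mol.
Step 1 (MnO2:Cl2 = 1:1): theoretical n(Cl2) = 4.9025 mol; at 63.44% yield, n(Cl2) = 3.1101 mol.
Step 2 (Cl2:I2 = 1:1): theoretical n(I2) = 3.1101 mol, so theoretical mass = 3.1101 × 253.80 = 789.35 g.
At 59.84% yield, actual mass of I2 = 789.35 × 0.5984 = 472.35 g.

472.3 g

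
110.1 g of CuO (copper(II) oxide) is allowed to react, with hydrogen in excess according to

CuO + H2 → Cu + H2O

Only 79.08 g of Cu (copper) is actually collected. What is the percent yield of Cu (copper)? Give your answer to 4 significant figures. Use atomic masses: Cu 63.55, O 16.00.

M(CuO) = 63.55 + 16.00 = 79.55 g/mol.
M(Cu) = 63.55 g/mol.
n(CuO) = 110.10 g / 79.55 g/mol = 1.3840 mol.
From the equation the CuO:Cu mole ratio is 1:1, so n(Cu) = 1.3840 × 1/1 = 1.3840 mol.
Mass of Cu = 1.3840 mol × 63.55 g/mol = 87.955 g.
This is the theoretical yield. Percent yield = 79.08 g / 87.955 g × 100% = 89.909%.

89.91 %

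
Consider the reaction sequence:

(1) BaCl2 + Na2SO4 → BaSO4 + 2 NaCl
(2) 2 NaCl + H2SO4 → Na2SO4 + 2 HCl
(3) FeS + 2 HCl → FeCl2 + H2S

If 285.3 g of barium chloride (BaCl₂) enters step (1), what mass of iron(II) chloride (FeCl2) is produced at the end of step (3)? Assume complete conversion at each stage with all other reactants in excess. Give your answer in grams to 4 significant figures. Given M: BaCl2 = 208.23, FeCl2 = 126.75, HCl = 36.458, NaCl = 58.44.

n(BaCl2) = 285.3 / 208.23 = 1.3701 mol.
Reaction (1): BaCl2→NaCl ratio 1:2 ⇒ n(NaCl) = 2.7402 mol.
Reaction (2): NaCl→HCl ratio 2:2 ⇒ n(HCl) = 2.7402 mol.
Reaction (3): HCl→FeCl2 ratio 2:1 ⇒ n(FeCl2) = 1.3701 mol.
Mass of FeCl2 = 1.3701 × 126.75 = 173.66 g.

173.7 g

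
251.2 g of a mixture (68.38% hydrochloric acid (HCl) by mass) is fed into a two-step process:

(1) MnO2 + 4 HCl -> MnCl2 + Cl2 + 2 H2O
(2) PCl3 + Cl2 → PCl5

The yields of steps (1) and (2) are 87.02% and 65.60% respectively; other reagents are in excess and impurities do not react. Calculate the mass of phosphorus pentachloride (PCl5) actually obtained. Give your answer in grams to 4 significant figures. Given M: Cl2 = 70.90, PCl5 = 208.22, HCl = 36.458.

Pure HCl = 251.2 × 0.6838 = 171.77 g.
n(HCl) = 171.77 / 36.458 = 4.7115 mol.
Step 1 (HCl:Cl2 = 4:1): theoretical n(Cl2) = 1.1779 mol; at 87.02% yield, n(Cl2) = 1.0250 mol.
Step 2 (Cl2:PCl5 = 1:1): theoretical n(PCl5) = 1.0250 mol, so theoretical mass = 1.0250 × 208.22 = 213.42 g.
At 65.60% yield, actual mass of PCl5 = 213.42 × 0.6560 = 140.00 g.

140.0 g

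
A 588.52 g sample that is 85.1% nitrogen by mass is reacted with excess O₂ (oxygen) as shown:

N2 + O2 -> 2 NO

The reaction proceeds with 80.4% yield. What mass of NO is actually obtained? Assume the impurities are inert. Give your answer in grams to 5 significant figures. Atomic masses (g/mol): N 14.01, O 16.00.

862.53 g

Pure N2 available = 588.52 g × 0.851 = 500.831 g.
M(N2) = 2(14.01) = 28.02 g/mol.
M(NO) = 14.01 + 16.00 = 30.01 g/mol.
n(N2) = 500.831 g / 28.02 g/mol = 17.8740 mol.
From the equation the N2:NO mole ratio is 1:2, so n(NO) = 17.8740 × 2/1 = 35.7481 mol.
Mass of NO = 35.7481 mol × 30.01 g/mol = 1072.80 g.
Actual mass collected = 1072.80 g × 0.804 = 862.531 g.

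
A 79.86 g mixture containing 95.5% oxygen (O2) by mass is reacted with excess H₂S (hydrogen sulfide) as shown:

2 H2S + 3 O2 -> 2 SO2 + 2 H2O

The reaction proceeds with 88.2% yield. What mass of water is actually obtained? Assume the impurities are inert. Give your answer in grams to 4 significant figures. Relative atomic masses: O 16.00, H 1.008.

25.25 g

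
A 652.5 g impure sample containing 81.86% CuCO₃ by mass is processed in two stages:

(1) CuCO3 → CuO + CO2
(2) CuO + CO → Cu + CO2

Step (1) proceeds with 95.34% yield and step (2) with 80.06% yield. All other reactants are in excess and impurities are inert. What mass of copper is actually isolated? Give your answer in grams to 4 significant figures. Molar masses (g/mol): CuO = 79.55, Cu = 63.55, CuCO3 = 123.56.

209.7 g

Pure CuCO3 = 652.5 × 0.8186 = 534.14 g.
n(CuCO3) = 534.14 / 123.56 = 4.3229 mol.
Step 1 (CuCO3:CuO = 1:1): theoretical n(CuO) = 4.3229 mol; at 95.34% yield, n(CuO) = 4.1214 mol.
Step 2 (CuO:Cu = 1:1): theoretical n(Cu) = 4.1214 mol, so theoretical mass = 4.1214 × 63.55 = 261.92 g.
At 80.06% yield, actual mass of Cu = 261.92 × 0.8006 = 209.69 g.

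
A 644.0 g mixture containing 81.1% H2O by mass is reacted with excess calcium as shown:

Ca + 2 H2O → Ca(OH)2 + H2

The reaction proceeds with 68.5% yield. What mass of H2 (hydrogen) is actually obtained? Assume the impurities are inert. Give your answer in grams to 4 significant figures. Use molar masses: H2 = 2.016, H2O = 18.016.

Pure H2O available = 644.0 g × 0.811 = 522.28 g.
n(H2O) = 522.28 g / 18.016 g/mol = 28.990 mol.
From the equation the H2O:H2 mole ratio is 2:1, so n(H2) = 28.990 × 1/2 = 14.495 mol.
Mass of H2 = 14.495 mol × 2.016 g/mol = 29.222 g.
Actual mass collected = 29.222 g × 0.685 = 20.017 g.

20.02 g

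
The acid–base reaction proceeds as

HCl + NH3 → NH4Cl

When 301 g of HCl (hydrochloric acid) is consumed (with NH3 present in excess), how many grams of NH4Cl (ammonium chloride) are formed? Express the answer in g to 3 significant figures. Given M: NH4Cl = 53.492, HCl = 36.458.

n(HCl) = 301.0 g / 36.458 g/mol = 8.256 mol.
From the equation the HCl:NH4Cl mole ratio is 1:1, so n(NH4Cl) = 8.256 × 1/1 = 8.256 mol.
Mass of NH4Cl = 8.256 mol × 53.492 g/mol = 441.6 g.

442 g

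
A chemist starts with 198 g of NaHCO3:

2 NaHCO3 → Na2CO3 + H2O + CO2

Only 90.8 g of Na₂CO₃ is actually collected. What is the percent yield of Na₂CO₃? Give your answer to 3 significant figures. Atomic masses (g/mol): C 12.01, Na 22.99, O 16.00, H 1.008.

M(NaHCO3) = 22.99 + 1.008 + 12.01 + 3(16.00) = 84.008 g/mol.
M(Na2CO3) = 2(22.99) + 12.01 + 3(16.00) = 105.99 g/mol.
n(NaHCO3) = 198.0 g / 84.008 g/mol = 2.357 mol.
From the equation the NaHCO3:Na2CO3 mole ratio is 2:1, so n(Na2CO3) = 2.357 × 1/2 = 1.178 mol.
Mass of Na2CO3 = 1.178 mol × 105.99 g/mol = 124.9 g.
This is the theoretical yield. Percent yield = 90.8 g / 124.9 g × 100% = 72.70%.

72.7 %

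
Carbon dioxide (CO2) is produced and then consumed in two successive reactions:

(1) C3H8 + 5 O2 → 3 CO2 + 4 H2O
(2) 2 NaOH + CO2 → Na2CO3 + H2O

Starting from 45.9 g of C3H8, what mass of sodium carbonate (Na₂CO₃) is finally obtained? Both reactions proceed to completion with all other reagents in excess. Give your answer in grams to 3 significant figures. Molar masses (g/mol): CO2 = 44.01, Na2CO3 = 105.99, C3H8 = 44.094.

n(C3H8) = 45.90 / 44.094 = 1.041 mol.
Step 1 gives a 1:3 ratio of C3H8 to CO2, so n(CO2) = 3.123 mol.
In step 2 the CO2:Na2CO3 ratio is 1:1, so n(Na2CO3) = 3.123 mol.
Mass of Na2CO3 = 3.123 × 105.99 = 331.0 g.

331 g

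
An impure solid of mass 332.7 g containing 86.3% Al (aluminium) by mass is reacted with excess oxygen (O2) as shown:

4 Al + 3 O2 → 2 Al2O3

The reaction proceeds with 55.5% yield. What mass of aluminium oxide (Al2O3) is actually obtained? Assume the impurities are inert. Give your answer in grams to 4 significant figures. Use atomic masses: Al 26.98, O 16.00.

301.1 g

Pure Al available = 332.7 g × 0.863 = 287.12 g.
M(Al) = 26.98 g/mol.
M(Al2O3) = 2(26.98) + 3(16.00) = 101.96 g/mol.
n(Al) = 287.12 g / 26.98 g/mol = 10.642 mol.
From the equation the Al:Al2O3 mole ratio is 4:2, so n(Al2O3) = 10.642 × 2/4 = 5.3210 mol.
Mass of Al2O3 = 5.3210 mol × 101.96 g/mol = 542.53 g.
Actual mass collected = 542.53 g × 0.555 = 301.10 g.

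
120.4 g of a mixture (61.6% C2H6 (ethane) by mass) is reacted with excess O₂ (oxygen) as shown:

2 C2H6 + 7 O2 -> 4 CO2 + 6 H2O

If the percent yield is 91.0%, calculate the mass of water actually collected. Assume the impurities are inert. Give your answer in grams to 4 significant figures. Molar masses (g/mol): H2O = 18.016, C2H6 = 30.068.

Pure C2H6 available = 120.4 g × 0.616 = 74.166 g.
n(C2H6) = 74.166 g / 30.068 g/mol = 2.4666 mol.
From the equation the C2H6:H2O mole ratio is 2:6, so n(H2O) = 2.4666 × 6/2 = 7.3999 mol.
Mass of H2O = 7.3999 mol × 18.016 g/mol = 133.32 g.
Actual mass collected = 133.32 g × 0.910 = 121.32 g.

121.3 g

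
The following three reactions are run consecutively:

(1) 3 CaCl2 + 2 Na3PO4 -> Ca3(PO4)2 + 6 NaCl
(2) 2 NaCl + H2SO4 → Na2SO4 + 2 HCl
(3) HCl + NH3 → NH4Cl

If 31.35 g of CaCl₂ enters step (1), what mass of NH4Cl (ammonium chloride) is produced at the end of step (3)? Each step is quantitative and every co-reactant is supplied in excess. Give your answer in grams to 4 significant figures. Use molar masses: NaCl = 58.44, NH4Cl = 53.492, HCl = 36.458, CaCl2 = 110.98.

n(CaCl2) = 31.35 / 110.98 = 0.28248 mol.
Reaction (1): CaCl2→NaCl ratio 3:6 ⇒ n(NaCl) = 0.56497 mol.
Reaction (2): NaCl→HCl ratio 2:2 ⇒ n(HCl) = 0.56497 mol.
Reaction (3): HCl→NH4Cl ratio 1:1 ⇒ n(NH4Cl) = 0.56497 mol.
Mass of NH4Cl = 0.56497 × 53.492 = 30.221 g.

30.22 g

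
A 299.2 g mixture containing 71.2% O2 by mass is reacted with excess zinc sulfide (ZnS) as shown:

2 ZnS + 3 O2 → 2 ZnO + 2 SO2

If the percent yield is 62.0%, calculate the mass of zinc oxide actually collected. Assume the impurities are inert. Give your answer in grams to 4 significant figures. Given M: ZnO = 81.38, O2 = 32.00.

Pure O2 available = 299.2 g × 0.712 = 213.03 g.
n(O2) = 213.03 g / 32.00 g/mol = 6.6572 mol.
From the equation the O2:ZnO mole ratio is 3:2, so n(ZnO) = 6.6572 × 2/3 = 4.4381 mol.
Mass of ZnO = 4.4381 mol × 81.38 g/mol = 361.18 g.
Actual mass collected = 361.18 g × 0.620 = 223.93 g.

223.9 g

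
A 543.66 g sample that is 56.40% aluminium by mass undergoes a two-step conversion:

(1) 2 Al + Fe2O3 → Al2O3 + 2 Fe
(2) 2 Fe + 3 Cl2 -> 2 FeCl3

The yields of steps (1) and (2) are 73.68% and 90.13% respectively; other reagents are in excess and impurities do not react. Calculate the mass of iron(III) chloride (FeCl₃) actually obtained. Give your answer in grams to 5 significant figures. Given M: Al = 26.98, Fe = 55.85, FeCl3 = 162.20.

1224.1 g

Pure Al = 543.66 × 0.5640 = 306.624 g.
n(Al) = 306.624 / 26.98 = 11.3649 mol.
Step 1 (Al:Fe = 2:2): theoretical n(Fe) = 11.3649 mol; at 73.68% yield, n(Fe) = 8.37364 mol.
Step 2 (Fe:FeCl3 = 2:2): theoretical n(FeCl3) = 8.37364 mol, so theoretical mass = 8.37364 × 162.20 = 1358.20 g.
At 90.13% yield, actual mass of FeCl3 = 1358.20 × 0.9013 = 1224.15 g.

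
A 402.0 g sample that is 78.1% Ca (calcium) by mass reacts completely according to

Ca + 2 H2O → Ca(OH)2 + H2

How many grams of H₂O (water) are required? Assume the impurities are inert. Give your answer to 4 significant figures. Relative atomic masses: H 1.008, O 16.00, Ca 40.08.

282.3 g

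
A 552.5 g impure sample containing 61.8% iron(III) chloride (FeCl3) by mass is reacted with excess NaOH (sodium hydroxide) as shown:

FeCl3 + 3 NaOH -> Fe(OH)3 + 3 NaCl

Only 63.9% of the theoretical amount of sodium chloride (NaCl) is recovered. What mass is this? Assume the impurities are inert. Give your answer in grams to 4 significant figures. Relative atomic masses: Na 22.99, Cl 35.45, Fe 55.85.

Pure FeCl3 available = 552.5 g × 0.618 = 341.44 g.
M(FeCl3) = 55.85 + 3(35.45) = 162.20 g/mol.
M(NaCl) = 22.99 + 35.45 = 58.44 g/mol.
n(FeCl3) = 341.44 g / 162.20 g/mol = 2.1051 mol.
From the equation the FeCl3:NaCl mole ratio is 1:3, so n(NaCl) = 2.1051 × 3/1 = 6.3153 mol.
Mass of NaCl = 6.3153 mol × 58.44 g/mol = 369.06 g.
Actual mass collected = 369.06 g × 0.639 = 235.83 g.

235.8 g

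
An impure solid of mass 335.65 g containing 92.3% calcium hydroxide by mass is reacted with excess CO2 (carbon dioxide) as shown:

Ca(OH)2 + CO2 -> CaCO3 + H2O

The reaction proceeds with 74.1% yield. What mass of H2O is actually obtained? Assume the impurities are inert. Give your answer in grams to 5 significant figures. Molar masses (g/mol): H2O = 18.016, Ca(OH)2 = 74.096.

Pure Ca(OH)2 available = 335.65 g × 0.923 = 309.805 g.
n(Ca(OH)2) = 309.805 g / 74.096 g/mol = 4.18113 mol.
From the equation the Ca(OH)2:H2O mole ratio is 1:1, so n(H2O) = 4.18113 × 1/1 = 4.18113 mol.
Mass of H2O = 4.18113 mol × 18.016 g/mol = 75.3272 g.
Actual mass collected = 75.3272 g × 0.741 = 55.8175 g.

55.817 g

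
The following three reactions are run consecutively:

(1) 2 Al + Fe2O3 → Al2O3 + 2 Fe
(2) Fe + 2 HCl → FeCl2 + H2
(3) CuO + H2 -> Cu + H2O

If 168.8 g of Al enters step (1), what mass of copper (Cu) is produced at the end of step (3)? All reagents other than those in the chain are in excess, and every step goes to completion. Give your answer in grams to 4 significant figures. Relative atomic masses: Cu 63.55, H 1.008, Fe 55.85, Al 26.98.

397.6 g

M(Al) = 26.98 g/mol.
M(Cu) = 63.55 g/mol.
n(Al) = 168.8 / 26.98 = 6.2565 mol.
Reaction (1): Al→Fe ratio 2:2 ⇒ n(Fe) = 6.2565 mol.
Reaction (2): Fe→H2 ratio 1:1 ⇒ n(H2) = 6.2565 mol.
Reaction (3): H2→Cu ratio 1:1 ⇒ n(Cu) = 6.2565 mol.
Mass of Cu = 6.2565 × 63.55 = 397.60 g.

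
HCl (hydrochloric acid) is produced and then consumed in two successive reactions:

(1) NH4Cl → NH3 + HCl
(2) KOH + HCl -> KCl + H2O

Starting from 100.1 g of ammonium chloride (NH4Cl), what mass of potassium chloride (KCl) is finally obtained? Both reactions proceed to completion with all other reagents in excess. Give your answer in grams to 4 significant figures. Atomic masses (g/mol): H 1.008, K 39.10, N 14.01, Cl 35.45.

139.5 g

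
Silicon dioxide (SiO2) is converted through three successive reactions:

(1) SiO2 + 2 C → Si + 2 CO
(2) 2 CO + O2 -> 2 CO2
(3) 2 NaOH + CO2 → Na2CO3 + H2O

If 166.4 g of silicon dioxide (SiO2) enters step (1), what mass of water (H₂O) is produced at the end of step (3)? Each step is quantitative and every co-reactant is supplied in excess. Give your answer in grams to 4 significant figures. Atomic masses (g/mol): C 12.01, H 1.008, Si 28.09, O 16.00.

99.78 g

M(SiO2) = 28.09 + 2(16.00) = 60.09 g/mol.
M(H2O) = 2(1.008) + 16.00 = 18.016 g/mol.
n(SiO2) = 166.4 / 60.09 = 2.7692 mol.
Reaction (1): SiO2→CO ratio 1:2 ⇒ n(CO) = 5.5384 mol.
Reaction (2): CO→CO2 ratio 2:2 ⇒ n(CO2) = 5.5384 mol.
Reaction (3): CO2→H2O ratio 1:1 ⇒ n(H2O) = 5.5384 mol.
Mass of H2O = 5.5384 × 18.016 = 99.779 g.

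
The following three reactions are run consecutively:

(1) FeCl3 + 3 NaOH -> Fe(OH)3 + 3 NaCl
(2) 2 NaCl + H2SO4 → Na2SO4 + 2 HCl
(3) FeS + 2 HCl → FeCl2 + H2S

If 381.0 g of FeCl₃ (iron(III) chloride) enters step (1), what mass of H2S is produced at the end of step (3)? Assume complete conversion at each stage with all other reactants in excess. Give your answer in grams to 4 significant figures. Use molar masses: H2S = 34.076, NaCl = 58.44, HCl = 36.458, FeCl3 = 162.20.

n(FeCl3) = 381.0 / 162.20 = 2.3490 mol.
Reaction (1): FeCl3→NaCl ratio 1:3 ⇒ n(NaCl) = 7.0469 mol.
Reaction (2): NaCl→HCl ratio 2:2 ⇒ n(HCl) = 7.0469 mol.
Reaction (3): HCl→H2S ratio 2:1 ⇒ n(H2S) = 3.5234 mol.
Mass of H2S = 3.5234 × 34.076 = 120.06 g.

120.1 g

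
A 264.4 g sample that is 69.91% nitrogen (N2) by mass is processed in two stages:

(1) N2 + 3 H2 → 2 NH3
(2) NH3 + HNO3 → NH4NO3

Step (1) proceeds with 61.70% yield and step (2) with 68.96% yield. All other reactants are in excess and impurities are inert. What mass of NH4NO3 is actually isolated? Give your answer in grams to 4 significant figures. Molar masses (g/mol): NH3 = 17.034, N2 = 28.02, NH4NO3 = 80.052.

Pure N2 = 264.4 × 0.6991 = 184.84 g.
n(N2) = 184.84 / 28.02 = 6.5968 mol.
Step 1 (N2:NH3 = 1:2): theoretical n(NH3) = 13.194 mol; at 61.70% yield, n(NH3) = 8.1404 mol.
Step 2 (NH3:NH4NO3 = 1:1): theoretical n(NH4NO3) = 8.1404 mol, so theoretical mass = 8.1404 × 80.052 = 651.66 g.
At 68.96% yield, actual mass of NH4NO3 = 651.66 × 0.6896 = 449.38 g.

449.4 g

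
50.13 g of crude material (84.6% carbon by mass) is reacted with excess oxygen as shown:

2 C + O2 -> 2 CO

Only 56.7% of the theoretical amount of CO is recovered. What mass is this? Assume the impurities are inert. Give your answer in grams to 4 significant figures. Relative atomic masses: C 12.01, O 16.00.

Pure C available = 50.13 g × 0.846 = 42.410 g.
M(C) = 12.01 g/mol.
M(CO) = 12.01 + 16.00 = 28.01 g/mol.
n(C) = 42.410 g / 12.01 g/mol = 3.5312 mol.
From the equation the C:CO mole ratio is 2:2, so n(CO) = 3.5312 × 2/2 = 3.5312 mol.
Mass of CO = 3.5312 mol × 28.01 g/mol = 98.910 g.
Actual mass collected = 98.910 g × 0.567 = 56.082 g.

56.08 g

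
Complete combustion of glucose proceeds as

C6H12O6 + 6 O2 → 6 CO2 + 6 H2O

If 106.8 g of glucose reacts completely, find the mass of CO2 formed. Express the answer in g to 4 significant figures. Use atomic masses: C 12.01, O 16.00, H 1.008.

M(C6H12O6) = 6(12.01) + 12(1.008) + 6(16.00) = 180.156 g/mol.
M(CO2) = 12.01 + 2(16.00) = 44.01 g/mol.
n(C6H12O6) = 106.80 g / 180.156 g/mol = 0.59282 mol.
From the equation the C6H12O6:CO2 mole ratio is 1:6, so n(CO2) = 0.59282 × 6/1 = 3.5569 mol.
Mass of CO2 = 3.5569 mol × 44.01 g/mol = 156.54 g.

156.5 g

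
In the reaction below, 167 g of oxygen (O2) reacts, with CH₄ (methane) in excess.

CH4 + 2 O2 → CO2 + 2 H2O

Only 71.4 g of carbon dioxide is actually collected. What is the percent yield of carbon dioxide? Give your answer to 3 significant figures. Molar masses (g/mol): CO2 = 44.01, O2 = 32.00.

n(O2) = 167.0 g / 32.00 g/mol = 5.219 mol.
From the equation the O2:CO2 mole ratio is 2:1, so n(CO2) = 5.219 × 1/2 = 2.609 mol.
Mass of CO2 = 2.609 mol × 44.01 g/mol = 114.8 g.
This is the theoretical yield. Percent yield = 71.4 g / 114.8 g × 100% = 62.17%.

62.2 %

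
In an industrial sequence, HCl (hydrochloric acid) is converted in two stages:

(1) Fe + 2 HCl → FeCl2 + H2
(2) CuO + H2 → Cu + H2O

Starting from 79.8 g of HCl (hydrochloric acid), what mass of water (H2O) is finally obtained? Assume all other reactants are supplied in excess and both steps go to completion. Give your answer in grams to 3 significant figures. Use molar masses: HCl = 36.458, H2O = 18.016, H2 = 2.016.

19.7 g

n(HCl) = 79.80 / 36.458 = 2.189 mol.
Step 1 gives a 2:1 ratio of HCl to H2, so n(H2) = 1.094 mol.
In step 2 the H2:H2O ratio is 1:1, so n(H2O) = 1.094 mol.
Mass of H2O = 1.094 × 18.016 = 19.72 g.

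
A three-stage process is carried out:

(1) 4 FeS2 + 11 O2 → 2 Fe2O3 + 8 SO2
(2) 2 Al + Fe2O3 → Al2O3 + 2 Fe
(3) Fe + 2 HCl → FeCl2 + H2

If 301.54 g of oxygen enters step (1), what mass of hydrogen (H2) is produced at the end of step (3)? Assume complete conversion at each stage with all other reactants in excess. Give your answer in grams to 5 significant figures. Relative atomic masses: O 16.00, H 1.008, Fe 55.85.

6.9080 g

M(O2) = 2(16.00) = 32.00 g/mol.
M(H2) = 2(1.008) = 2.016 g/mol.
n(O2) = 301.54 / 32.00 = 9.42313 mol.
Reaction (1): O2→Fe2O3 ratio 11:2 ⇒ n(Fe2O3) = 1.71330 mol.
Reaction (2): Fe2O3→Fe ratio 1:2 ⇒ n(Fe) = 3.42659 mol.
Reaction (3): Fe→H2 ratio 1:1 ⇒ n(H2) = 3.42659 mol.
Mass of H2 = 3.42659 × 2.016 = 6.90801 g.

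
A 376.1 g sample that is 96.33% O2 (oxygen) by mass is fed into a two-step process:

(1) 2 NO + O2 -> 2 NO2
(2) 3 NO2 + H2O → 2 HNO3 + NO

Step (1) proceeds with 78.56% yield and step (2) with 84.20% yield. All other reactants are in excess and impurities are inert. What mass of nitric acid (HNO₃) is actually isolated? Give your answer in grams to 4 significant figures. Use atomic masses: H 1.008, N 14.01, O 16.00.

629.3 g

Pure O2 = 376.1 × 0.9633 = 362.30 g.
M(O2) = 2(16.00) = 32.00 g/mol.
M(HNO3) = 1.008 + 14.01 + 3(16.00) = 63.018 g/mol.
n(O2) = 362.30 / 32.00 = 11.322 mol.
Step 1 (O2:NO2 = 1:2): theoretical n(NO2) = 22.644 mol; at 78.56% yield, n(NO2) = 17.789 mol.
Step 2 (NO2:HNO3 = 3:2): theoretical n(HNO3) = 11.859 mol, so theoretical mass = 11.859 × 63.018 = 747.34 g.
At 84.20% yield, actual mass of HNO3 = 747.34 × 0.8420 = 629.26 g.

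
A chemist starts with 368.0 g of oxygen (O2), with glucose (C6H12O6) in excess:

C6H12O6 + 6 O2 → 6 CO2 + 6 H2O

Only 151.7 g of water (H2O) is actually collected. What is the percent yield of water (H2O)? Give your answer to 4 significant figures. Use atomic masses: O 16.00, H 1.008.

M(O2) = 2(16.00) = 32.00 g/mol.
M(H2O) = 2(1.008) + 16.00 = 18.016 g/mol.
n(O2) = 368.00 g / 32.00 g/mol = 11.500 mol.
From the equation the O2:H2O mole ratio is 6:6, so n(H2O) = 11.500 × 6/6 = 11.500 mol.
Mass of H2O = 11.500 mol × 18.016 g/mol = 207.18 g.
This is the theoretical yield. Percent yield = 151.7 g / 207.18 g × 100% = 73.220%.

73.22 %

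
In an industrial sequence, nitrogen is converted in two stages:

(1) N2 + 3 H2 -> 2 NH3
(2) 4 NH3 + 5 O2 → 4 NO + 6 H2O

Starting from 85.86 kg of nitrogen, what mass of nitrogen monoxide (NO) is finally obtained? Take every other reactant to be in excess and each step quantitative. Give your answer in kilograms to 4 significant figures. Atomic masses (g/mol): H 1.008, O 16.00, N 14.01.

183.9 kg

M(N2) = 2(14.01) = 28.02 g/mol.
M(NO) = 14.01 + 16.00 = 30.01 g/mol.
85.86 kg = 85860 g.
n(N2) = 85860 / 28.02 = 3064.2 mol.
Step 1 gives a 1:2 ratio of N2 to NH3, so n(NH3) = 6128.5 mol.
In step 2 the NH3:NO ratio is 4:4, so n(NO) = 6128.5 mol.
Mass of NO = 6128.5 × 30.01 = 183920 g = 183.9 kg.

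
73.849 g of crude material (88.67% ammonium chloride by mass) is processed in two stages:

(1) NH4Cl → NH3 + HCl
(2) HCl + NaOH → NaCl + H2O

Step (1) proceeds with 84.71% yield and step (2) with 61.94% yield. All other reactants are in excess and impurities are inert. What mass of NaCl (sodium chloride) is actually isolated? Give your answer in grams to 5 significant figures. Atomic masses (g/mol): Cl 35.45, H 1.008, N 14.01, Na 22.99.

37.536 g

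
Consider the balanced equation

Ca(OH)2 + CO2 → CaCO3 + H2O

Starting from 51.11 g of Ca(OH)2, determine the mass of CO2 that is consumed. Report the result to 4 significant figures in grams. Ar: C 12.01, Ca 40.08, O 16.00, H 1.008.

30.36 g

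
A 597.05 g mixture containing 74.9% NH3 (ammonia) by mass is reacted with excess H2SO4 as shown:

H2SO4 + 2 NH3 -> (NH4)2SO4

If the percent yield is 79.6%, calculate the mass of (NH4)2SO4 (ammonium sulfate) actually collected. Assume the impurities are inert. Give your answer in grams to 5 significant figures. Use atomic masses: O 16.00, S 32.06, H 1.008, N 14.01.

1380.7 g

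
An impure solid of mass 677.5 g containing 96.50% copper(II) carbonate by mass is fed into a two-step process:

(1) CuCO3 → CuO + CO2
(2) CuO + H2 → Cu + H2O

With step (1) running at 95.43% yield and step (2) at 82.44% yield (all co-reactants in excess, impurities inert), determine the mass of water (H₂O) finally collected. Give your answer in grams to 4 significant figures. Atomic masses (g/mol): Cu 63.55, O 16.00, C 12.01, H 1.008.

Pure CuCO3 = 677.5 × 0.9650 = 653.79 g.
M(CuCO3) = 63.55 + 12.01 + 3(16.00) = 123.56 g/mol.
M(H2O) = 2(1.008) + 16.00 = 18.016 g/mol.
n(CuCO3) = 653.79 / 123.56 = 5.2913 mol.
Step 1 (CuCO3:CuO = 1:1): theoretical n(CuO) = 5.2913 mol; at 95.43% yield, n(CuO) = 5.0494 mol.
Step 2 (CuO:H2O = 1:1): theoretical n(H2O) = 5.0494 mol, so theoretical mass = 5.0494 × 18.016 = 90.971 g.
At 82.44% yield, actual mass of H2O = 90.971 × 0.8244 = 74.996 g.

75.00 g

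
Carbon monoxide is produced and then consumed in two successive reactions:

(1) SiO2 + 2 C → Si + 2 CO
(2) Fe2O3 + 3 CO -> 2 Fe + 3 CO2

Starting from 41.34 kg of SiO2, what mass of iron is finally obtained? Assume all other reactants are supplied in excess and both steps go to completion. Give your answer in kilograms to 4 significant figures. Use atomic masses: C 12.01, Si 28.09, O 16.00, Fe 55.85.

M(SiO2) = 28.09 + 2(16.00) = 60.09 g/mol.
M(Fe) = 55.85 g/mol.
41.34 kg = 41340 g.
n(SiO2) = 41340 / 60.09 = 687.97 mol.
Step 1 gives a 1:2 ratio of SiO2 to CO, so n(CO) = 1375.9 mol.
In step 2 the CO:Fe ratio is 3:2, so n(Fe) = 917.29 mol.
Mass of Fe = 917.29 × 55.85 = 51231 g = 51.23 kg.

51.23 kg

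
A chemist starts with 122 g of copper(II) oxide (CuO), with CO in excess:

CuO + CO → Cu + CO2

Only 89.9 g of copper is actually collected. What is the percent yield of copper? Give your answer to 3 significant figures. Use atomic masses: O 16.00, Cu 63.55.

92.2 %

M(CuO) = 63.55 + 16.00 = 79.55 g/mol.
M(Cu) = 63.55 g/mol.
n(CuO) = 122.0 g / 79.55 g/mol = 1.534 mol.
From the equation the CuO:Cu mole ratio is 1:1, so n(Cu) = 1.534 × 1/1 = 1.534 mol.
Mass of Cu = 1.534 mol × 63.55 g/mol = 97.46 g.
This is the theoretical yield. Percent yield = 89.9 g / 97.46 g × 100% = 92.24%.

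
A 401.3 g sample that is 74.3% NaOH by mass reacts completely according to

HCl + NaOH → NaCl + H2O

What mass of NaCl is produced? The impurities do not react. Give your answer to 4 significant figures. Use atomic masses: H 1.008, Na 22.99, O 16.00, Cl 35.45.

435.6 g

Mass of pure NaOH = 401.3 g × 0.743 = 298.17 g.
M(NaOH) = 22.99 + 16.00 + 1.008 = 39.998 g/mol.
M(NaCl) = 22.99 + 35.45 = 58.44 g/mol.
n(NaOH) = 298.17 g / 39.998 g/mol = 7.4545 mol.
From the equation the NaOH:NaCl mole ratio is 1:1, so n(NaCl) = 7.4545 × 1/1 = 7.4545 mol.
Mass of NaCl = 7.4545 mol × 58.44 g/mol = 435.64 g.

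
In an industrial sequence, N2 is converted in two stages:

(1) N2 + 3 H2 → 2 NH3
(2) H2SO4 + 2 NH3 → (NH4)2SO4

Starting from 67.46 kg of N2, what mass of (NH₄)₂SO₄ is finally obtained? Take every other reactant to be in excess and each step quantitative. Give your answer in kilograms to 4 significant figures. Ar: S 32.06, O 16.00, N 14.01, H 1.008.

318.1 kg

M(N2) = 2(14.01) = 28.02 g/mol.
M((NH4)2SO4) = 2(14.01) + 8(1.008) + 32.06 + 4(16.00) = 132.144 g/mol.
67.46 kg = 67460 g.
n(N2) = 67460 / 28.02 = 2407.6 mol.
Step 1 gives a 1:2 ratio of N2 to NH3, so n(NH3) = 4815.1 mol.
In step 2 the NH3:(NH4)2SO4 ratio is 2:1, so n((NH4)2SO4) = 2407.6 mol.
Mass of (NH4)2SO4 = 2407.6 × 132.144 = 318150 g = 318.1 kg.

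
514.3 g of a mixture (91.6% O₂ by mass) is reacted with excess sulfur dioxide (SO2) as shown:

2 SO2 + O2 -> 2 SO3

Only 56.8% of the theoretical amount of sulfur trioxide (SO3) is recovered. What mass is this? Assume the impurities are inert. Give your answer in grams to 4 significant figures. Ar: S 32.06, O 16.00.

Pure O2 available = 514.3 g × 0.916 = 471.10 g.
M(O2) = 2(16.00) = 32.00 g/mol.
M(SO3) = 32.06 + 3(16.00) = 80.06 g/mol.
n(O2) = 471.10 g / 32.00 g/mol = 14.722 mol.
From the equation the O2:SO3 mole ratio is 1:2, so n(SO3) = 14.722 × 2/1 = 29.444 mol.
Mass of SO3 = 29.444 mol × 80.06 g/mol = 2357.3 g.
Actual mass collected = 2357.3 g × 0.568 = 1338.9 g.

1339 g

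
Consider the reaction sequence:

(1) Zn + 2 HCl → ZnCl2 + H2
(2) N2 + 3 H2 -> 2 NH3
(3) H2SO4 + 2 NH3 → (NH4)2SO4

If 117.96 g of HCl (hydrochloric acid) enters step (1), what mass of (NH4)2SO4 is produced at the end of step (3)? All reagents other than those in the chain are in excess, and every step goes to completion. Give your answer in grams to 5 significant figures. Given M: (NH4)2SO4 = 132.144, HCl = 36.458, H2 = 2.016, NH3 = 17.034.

n(HCl) = 117.96 / 36.458 = 3.23550 mol.
Reaction (1): HCl→H2 ratio 2:1 ⇒ n(H2) = 1.61775 mol.
Reaction (2): H2→NH3 ratio 3:2 ⇒ n(NH3) = 1.07850 mol.
Reaction (3): NH3→(NH4)2SO4 ratio 2:1 ⇒ n((NH4)2SO4) = 0.539251 mol.
Mass of (NH4)2SO4 = 0.539251 × 132.144 = 71.2587 g.

71.259 g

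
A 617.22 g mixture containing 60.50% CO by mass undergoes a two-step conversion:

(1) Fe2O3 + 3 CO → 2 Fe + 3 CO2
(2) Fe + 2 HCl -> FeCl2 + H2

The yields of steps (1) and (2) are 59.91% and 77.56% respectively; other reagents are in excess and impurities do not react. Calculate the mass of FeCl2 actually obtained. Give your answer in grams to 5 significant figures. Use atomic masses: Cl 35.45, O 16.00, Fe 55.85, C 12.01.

523.45 g

Pure CO = 617.22 × 0.6050 = 373.418 g.
M(CO) = 12.01 + 16.00 = 28.01 g/mol.
M(FeCl2) = 55.85 + 2(35.45) = 126.75 g/mol.
n(CO) = 373.418 / 28.01 = 13.3316 mol.
Step 1 (CO:Fe = 3:2): theoretical n(Fe) = 8.88773 mol; at 59.91% yield, n(Fe) = 5.32464 mol.
Step 2 (Fe:FeCl2 = 1:1): theoretical n(FeCl2) = 5.32464 mol, so theoretical mass = 5.32464 × 126.75 = 674.898 g.
At 77.56% yield, actual mass of FeCl2 = 674.898 × 0.7756 = 523.451 g.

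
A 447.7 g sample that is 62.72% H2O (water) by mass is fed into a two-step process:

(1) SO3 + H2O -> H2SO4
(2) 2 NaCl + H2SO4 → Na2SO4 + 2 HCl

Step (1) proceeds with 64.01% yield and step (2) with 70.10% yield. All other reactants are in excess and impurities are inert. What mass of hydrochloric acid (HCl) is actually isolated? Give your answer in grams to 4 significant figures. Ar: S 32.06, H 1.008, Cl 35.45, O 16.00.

Pure H2O = 447.7 × 0.6272 = 280.80 g.
M(H2O) = 2(1.008) + 16.00 = 18.016 g/mol.
M(HCl) = 1.008 + 35.45 = 36.458 g/mol.
n(H2O) = 280.80 / 18.016 = 15.586 mol.
Step 1 (H2O:H2SO4 = 1:1): theoretical n(H2SO4) = 15.586 mol; at 64.01% yield, n(H2SO4) = 9.9766 mol.
Step 2 (H2SO4:HCl = 1:2): theoretical n(HCl) = 19.953 mol, so theoretical mass = 19.953 × 36.458 = 727.45 g.
At 70.10% yield, actual mass of HCl = 727.45 × 0.7010 = 509.95 g.

509.9 g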